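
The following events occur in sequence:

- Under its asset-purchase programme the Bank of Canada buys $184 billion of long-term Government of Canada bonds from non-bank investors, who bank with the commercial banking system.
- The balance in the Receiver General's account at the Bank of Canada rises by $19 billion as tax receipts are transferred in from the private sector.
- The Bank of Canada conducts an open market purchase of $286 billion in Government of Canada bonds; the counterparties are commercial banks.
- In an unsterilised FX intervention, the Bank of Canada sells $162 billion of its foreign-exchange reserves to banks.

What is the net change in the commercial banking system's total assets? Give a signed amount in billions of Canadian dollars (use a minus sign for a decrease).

+$165 billion

Asset purchase (from non-banks) $184 billion: bank balance sheets expand → +$184B.
Government account inflow $19 billion: bank balance sheets shrink → −$19B.
OMO purchase (from banks) $286 billion: just an asset swap on bank balance sheets → 0.
FX sale $162 billion: just an asset swap on bank balance sheets → 0.
Net: 184 − 19 + 0 + 0 = +$165 billion.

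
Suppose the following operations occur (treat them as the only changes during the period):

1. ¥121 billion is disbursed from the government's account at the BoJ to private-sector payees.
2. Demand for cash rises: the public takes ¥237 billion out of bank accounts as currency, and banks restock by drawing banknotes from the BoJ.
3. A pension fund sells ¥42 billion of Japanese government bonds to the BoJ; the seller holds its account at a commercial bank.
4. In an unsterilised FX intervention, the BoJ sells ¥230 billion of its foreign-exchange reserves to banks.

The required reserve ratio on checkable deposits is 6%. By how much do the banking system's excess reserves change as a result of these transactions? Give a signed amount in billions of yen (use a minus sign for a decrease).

-¥299.56 billion

Government spending ¥121 billion: reserves +¥121B, deposits +¥121B.
Currency withdrawal ¥237 billion: reserves −¥237B, deposits −¥237B.
Asset purchase (from non-banks) ¥42 billion: reserves +¥42B, deposits +¥42B.
FX sale ¥230 billion: reserves −¥230B, deposits 0.
Totals: Δreserves = −¥304B, Δdeposits = −¥74B.
Δrequired reserves = 6% × −¥74B = −¥4.44B.
Δexcess reserves = Δreserves − Δrequired = −¥304B − (−¥4.44B) = -¥299.56 billion.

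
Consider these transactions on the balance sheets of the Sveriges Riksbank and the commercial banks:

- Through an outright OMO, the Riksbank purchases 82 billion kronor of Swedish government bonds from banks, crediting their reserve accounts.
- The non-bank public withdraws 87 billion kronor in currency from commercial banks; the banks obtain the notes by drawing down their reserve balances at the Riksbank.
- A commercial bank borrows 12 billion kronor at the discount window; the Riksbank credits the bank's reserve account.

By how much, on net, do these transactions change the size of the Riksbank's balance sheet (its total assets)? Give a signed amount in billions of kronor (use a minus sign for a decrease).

Riksbank balance sheet:
  Assets:      Securities +82B, Loans to banks +12B
  Liabilities: Bank reserves +7B, Currency in circulation +87B
Change in total Riksbank assets = +94 billion.

+94 billion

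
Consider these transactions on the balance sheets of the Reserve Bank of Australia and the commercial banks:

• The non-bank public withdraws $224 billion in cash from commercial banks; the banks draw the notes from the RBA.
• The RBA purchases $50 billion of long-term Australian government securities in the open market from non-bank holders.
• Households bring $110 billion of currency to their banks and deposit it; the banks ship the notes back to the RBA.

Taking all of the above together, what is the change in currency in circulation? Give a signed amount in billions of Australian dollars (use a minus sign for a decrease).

+$114 billion

RBA balance sheet:
  Assets:      Securities +$50B
  Liabilities: Bank reserves −$64B, Currency in circulation +$114B
So the change in currency in circulation is +$114 billion.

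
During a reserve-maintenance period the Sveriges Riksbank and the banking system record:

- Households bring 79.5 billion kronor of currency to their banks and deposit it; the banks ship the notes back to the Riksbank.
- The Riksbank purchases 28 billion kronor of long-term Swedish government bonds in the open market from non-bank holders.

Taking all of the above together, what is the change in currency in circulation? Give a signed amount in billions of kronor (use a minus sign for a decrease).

-79.5 billion

Currency deposit 79.5 billion kronor: notes return to the central bank → −79.5B.
Asset purchase (from non-banks) 28 billion kronor: no currency enters or leaves circulation → 0.
Net: −79.5 + 0 = -79.5 billion.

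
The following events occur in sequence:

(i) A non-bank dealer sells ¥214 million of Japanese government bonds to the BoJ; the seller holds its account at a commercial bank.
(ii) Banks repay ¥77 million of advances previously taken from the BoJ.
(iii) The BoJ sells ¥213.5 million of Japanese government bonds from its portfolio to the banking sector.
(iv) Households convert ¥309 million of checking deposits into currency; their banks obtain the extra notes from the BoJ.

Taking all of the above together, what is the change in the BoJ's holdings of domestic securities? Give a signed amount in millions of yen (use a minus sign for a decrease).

Asset purchase (from non-banks) ¥214 million: securities added to the BoJ's portfolio → +¥214M.
Discount-window repayment ¥77 million: the BoJ's securities portfolio is untouched → 0.
OMO sale (to banks) ¥213.5 million: securities removed from the BoJ's portfolio → −¥213.5M.
Currency withdrawal ¥309 million: the BoJ's securities portfolio is untouched → 0.
Net: 214 + 0 − 213.5 + 0 = +¥0.5 million.

+¥0.5 million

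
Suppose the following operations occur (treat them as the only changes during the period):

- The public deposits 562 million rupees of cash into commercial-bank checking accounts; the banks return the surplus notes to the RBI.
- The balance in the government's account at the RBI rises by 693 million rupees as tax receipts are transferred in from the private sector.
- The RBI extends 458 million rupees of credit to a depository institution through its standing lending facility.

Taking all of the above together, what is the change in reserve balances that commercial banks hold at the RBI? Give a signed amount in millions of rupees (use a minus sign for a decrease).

+327 million

RBI balance sheet:
  Assets:      Loans to banks +458M
  Liabilities: Bank reserves +327M, Currency in circulation −562M, Government deposits +693M
So the change in reserve balances that commercial banks hold at the RBI is +327 million.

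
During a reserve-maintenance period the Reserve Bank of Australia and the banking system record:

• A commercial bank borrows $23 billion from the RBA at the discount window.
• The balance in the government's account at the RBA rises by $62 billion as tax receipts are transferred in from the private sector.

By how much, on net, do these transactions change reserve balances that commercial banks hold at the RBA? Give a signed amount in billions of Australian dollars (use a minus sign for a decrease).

-$39 billion

Discount-window loan $23 billion: the loan is credited to the bank's reserve account → +$23B.
Government account inflow $62 billion: funds move from bank reserves into the government account → −$62B.
Net: 23 − 62 = -$39 billion.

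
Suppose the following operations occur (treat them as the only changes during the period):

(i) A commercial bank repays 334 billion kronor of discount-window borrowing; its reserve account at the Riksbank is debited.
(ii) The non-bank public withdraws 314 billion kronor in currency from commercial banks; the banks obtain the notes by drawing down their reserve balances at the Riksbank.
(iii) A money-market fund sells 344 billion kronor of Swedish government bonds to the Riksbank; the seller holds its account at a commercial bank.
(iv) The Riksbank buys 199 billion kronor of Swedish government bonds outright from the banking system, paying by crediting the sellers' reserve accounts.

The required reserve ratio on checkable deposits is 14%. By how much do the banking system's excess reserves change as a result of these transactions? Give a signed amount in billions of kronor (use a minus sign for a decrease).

-109.2 billion

Discount-window repayment 334 billion kronor: reserves −334B, deposits 0.
Currency withdrawal 314 billion kronor: reserves −314B, deposits −314B.
Asset purchase (from non-banks) 344 billion kronor: reserves +344B, deposits +344B.
OMO purchase (from banks) 199 billion kronor: reserves +199B, deposits 0.
Totals: Δreserves = −105B, Δdeposits = +30B.
Δrequired reserves = 14% × +30B = +4.2B.
Δexcess reserves = Δreserves − Δrequired = −105B − (+4.2B) = -109.2 billion.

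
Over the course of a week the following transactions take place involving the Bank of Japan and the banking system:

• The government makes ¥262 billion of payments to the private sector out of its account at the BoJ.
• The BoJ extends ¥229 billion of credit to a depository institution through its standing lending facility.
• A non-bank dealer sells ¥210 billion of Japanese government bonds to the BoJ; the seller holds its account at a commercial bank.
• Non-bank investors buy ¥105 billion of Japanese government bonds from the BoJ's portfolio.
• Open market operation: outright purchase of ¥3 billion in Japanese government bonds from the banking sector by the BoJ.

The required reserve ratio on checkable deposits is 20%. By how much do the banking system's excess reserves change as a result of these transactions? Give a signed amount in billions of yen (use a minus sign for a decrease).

Government spending ¥262 billion: reserves +¥262B, deposits +¥262B.
Discount-window loan ¥229 billion: reserves +¥229B, deposits 0.
Asset purchase (from non-banks) ¥210 billion: reserves +¥210B, deposits +¥210B.
Asset sale (to non-banks) ¥105 billion: reserves −¥105B, deposits −¥105B.
OMO purchase (from banks) ¥3 billion: reserves +¥3B, deposits 0.
Totals: Δreserves = +¥599B, Δdeposits = +¥367B.
Δrequired reserves = 20% × +¥367B = +¥73.4B.
Δexcess reserves = Δreserves − Δrequired = +¥599B − (+¥73.4B) = +¥525.6 billion.

+¥525.6 billion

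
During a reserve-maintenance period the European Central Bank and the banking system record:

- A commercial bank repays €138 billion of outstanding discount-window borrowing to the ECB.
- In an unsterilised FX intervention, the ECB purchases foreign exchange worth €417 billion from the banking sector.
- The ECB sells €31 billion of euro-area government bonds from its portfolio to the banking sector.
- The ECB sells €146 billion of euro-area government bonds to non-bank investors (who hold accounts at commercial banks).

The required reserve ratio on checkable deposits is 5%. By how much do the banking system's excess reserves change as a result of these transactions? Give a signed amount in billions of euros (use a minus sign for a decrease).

Discount-window repayment €138 billion: reserves −€138B, deposits 0.
FX purchase €417 billion: reserves +€417B, deposits 0.
OMO sale (to banks) €31 billion: reserves −€31B, deposits 0.
Asset sale (to non-banks) €146 billion: reserves −€146B, deposits −€146B.
Totals: Δreserves = +€102B, Δdeposits = −€146B.
Δrequired reserves = 5% × −€146B = −€7.3B.
Δexcess reserves = Δreserves − Δrequired = +€102B − (−€7.3B) = +€109.3 billion.

+€109.3 billion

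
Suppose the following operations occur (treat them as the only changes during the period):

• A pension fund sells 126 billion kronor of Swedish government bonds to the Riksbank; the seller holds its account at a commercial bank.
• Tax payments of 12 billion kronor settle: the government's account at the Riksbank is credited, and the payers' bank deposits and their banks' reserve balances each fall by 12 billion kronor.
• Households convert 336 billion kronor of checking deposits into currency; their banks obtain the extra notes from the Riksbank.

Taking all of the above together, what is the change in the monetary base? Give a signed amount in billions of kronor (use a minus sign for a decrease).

Riksbank balance sheet:
  Assets:      Securities +126B
  Liabilities: Bank reserves −222B, Currency in circulation +336B, Government deposits +12B
Commercial banking system:
  Assets:      Reserves at CB −222B
  Liabilities: Checkable deposits −222B
Monetary base = currency + reserves: +336B + (−222B) = +114 billion.

+114 billion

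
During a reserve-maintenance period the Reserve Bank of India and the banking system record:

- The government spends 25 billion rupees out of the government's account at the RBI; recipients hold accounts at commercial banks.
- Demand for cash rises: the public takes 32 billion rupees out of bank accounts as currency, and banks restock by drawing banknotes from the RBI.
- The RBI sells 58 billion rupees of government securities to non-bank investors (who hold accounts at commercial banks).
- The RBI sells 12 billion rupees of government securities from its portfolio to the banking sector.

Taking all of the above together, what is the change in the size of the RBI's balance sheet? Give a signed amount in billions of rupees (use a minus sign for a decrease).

-70 billion

Government spending 25 billion rupees: only the composition of liabilities changes → 0.
Currency withdrawal 32 billion rupees: only the composition of liabilities changes → 0.
Asset sale (to non-banks) 58 billion rupees: an RBI asset is shed → −58B.
OMO sale (to banks) 12 billion rupees: an RBI asset is shed → −12B.
Net: 0 + 0 − 58 − 12 = -70 billion.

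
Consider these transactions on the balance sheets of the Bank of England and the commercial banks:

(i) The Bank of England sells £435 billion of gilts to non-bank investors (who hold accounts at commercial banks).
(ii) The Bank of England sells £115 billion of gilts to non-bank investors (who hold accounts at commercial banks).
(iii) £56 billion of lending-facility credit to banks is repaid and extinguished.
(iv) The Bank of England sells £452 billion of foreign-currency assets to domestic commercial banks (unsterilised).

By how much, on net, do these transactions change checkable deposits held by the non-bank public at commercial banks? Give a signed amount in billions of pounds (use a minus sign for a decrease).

Asset sale (to non-banks) £435 billion: non-bank counterparties' bank balances fall → −£435B.
Asset sale (to non-banks) £115 billion: non-bank counterparties' bank balances fall → −£115B.
Discount-window repayment £56 billion: the counterparty is a bank, so public deposits are unchanged → 0.
FX sale £452 billion: the counterparty is a bank, so public deposits are unchanged → 0.
Net: −435 − 115 + 0 + 0 = -£550 billion.

-£550 billion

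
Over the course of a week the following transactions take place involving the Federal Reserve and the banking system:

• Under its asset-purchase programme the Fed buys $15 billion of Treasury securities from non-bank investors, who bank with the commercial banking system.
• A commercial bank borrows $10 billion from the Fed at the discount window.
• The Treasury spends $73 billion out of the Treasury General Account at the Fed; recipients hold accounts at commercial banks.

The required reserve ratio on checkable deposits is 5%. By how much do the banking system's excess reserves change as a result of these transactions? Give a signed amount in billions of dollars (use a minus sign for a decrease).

+$93.6 billion

Asset purchase (from non-banks) $15 billion: reserves +$15B, deposits +$15B.
Discount-window loan $10 billion: reserves +$10B, deposits 0.
Government spending $73 billion: reserves +$73B, deposits +$73B.
Totals: Δreserves = +$98B, Δdeposits = +$88B.
Δrequired reserves = 5% × +$88B = +$4.4B.
Δexcess reserves = Δreserves − Δrequired = +$98B − (+$4.4B) = +$93.6 billion.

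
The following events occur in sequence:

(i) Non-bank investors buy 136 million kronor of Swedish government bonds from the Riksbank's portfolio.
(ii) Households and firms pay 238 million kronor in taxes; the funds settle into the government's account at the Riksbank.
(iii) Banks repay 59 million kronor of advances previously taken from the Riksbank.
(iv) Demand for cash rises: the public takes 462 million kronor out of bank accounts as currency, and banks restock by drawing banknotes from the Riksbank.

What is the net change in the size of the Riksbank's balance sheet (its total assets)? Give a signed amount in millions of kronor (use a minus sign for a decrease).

Asset sale (to non-banks) 136 million kronor: a Riksbank asset is shed → −136M.
Government account inflow 238 million kronor: only the composition of liabilities changes → 0.
Discount-window repayment 59 million kronor: a Riksbank asset is shed → −59M.
Currency withdrawal 462 million kronor: only the composition of liabilities changes → 0.
Net: −136 + 0 − 59 + 0 = -195 million.

-195 million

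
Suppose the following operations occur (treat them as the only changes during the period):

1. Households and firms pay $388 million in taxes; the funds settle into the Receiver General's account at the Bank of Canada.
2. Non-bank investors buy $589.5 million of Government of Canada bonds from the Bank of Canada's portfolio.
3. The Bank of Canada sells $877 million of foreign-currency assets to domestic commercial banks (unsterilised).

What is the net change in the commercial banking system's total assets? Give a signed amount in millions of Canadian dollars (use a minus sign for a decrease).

-$977.5 million

Bank of Canada balance sheet:
  Assets:      Securities −$589.5M, Foreign assets −$877M
  Liabilities: Bank reserves −$1854.5M, Government deposits +$388M
Commercial banking system:
  Assets:      Reserves at CB −$1854.5M, Foreign assets +$877M
  Liabilities: Checkable deposits −$977.5M
Change in total bank assets = -$977.5 million.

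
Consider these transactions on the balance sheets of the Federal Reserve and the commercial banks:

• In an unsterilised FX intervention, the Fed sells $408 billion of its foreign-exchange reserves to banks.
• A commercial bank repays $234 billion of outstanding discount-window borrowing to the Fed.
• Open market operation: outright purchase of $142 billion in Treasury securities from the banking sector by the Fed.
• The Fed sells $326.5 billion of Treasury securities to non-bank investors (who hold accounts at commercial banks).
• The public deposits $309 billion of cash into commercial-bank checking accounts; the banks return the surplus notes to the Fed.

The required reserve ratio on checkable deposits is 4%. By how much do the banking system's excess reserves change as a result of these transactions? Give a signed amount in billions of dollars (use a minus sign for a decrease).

-$516.8 billion

FX sale $408 billion: reserves −$408B, deposits 0.
Discount-window repayment $234 billion: reserves −$234B, deposits 0.
OMO purchase (from banks) $142 billion: reserves +$142B, deposits 0.
Asset sale (to non-banks) $326.5 billion: reserves −$326.5B, deposits −$326.5B.
Currency deposit $309 billion: reserves +$309B, deposits +$309B.
Totals: Δreserves = −$517.5B, Δdeposits = −$17.5B.
Δrequired reserves = 4% × −$17.5B = −$0.7B.
Δexcess reserves = Δreserves − Δrequired = −$517.5B − (−$0.7B) = -$516.8 billion.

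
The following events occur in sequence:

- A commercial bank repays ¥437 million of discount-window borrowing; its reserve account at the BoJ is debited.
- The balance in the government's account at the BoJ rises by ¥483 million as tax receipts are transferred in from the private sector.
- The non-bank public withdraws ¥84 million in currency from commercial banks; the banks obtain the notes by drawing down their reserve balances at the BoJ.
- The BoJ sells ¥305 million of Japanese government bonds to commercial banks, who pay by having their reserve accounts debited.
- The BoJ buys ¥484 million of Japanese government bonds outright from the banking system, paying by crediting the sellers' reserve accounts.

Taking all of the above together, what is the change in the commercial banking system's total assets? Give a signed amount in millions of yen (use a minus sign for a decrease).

-¥1004 million

Discount-window repayment ¥437 million: bank balance sheets shrink → −¥437M.
Government account inflow ¥483 million: bank balance sheets shrink → −¥483M.
Currency withdrawal ¥84 million: bank balance sheets shrink → −¥84M.
OMO sale (to banks) ¥305 million: just an asset swap on bank balance sheets → 0.
OMO purchase (from banks) ¥484 million: just an asset swap on bank balance sheets → 0.
Net: −437 − 483 − 84 + 0 + 0 = -¥1004 million.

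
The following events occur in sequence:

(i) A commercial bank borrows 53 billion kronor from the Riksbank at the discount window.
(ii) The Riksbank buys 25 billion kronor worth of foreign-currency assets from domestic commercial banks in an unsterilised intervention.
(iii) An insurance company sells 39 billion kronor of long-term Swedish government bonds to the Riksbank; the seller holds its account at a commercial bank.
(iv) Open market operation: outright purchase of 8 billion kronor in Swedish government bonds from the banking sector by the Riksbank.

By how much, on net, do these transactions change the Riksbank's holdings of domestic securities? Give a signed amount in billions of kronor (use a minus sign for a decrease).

Riksbank balance sheet:
  Assets:      Securities +47B, Loans to banks +53B, Foreign assets +25B
  Liabilities: Bank reserves +125B
Commercial banking system:
  Assets:      Reserves at CB +125B, Securities −8B, Foreign assets −25B
  Liabilities: Checkable deposits +39B, Borrowings from CB +53B
So the change in the Riksbank's holdings of domestic securities is +47 billion.

+47 billion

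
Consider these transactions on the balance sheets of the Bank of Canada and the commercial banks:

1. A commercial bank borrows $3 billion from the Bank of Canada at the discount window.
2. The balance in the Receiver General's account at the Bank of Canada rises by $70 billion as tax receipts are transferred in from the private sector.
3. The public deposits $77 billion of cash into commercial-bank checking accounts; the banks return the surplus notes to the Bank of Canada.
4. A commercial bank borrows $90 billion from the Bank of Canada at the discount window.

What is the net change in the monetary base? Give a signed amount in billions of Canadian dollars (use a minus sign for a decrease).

Bank of Canada balance sheet:
  Assets:      Loans to banks +$93B
  Liabilities: Bank reserves +$100B, Currency in circulation −$77B, Government deposits +$70B
Monetary base = currency + reserves: −$77B + (+$100B) = +$23 billion.

+$23 billion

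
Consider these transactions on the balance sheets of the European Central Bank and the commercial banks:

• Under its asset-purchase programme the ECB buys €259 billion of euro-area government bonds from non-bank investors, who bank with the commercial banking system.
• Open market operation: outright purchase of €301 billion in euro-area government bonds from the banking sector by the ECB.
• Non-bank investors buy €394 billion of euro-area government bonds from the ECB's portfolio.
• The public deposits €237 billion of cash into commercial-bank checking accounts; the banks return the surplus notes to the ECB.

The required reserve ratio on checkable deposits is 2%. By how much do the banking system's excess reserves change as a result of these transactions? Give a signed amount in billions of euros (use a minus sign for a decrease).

Asset purchase (from non-banks) €259 billion: reserves +€259B, deposits +€259B.
OMO purchase (from banks) €301 billion: reserves +€301B, deposits 0.
Asset sale (to non-banks) €394 billion: reserves −€394B, deposits −€394B.
Currency deposit €237 billion: reserves +€237B, deposits +€237B.
Totals: Δreserves = +€403B, Δdeposits = +€102B.
Δrequired reserves = 2% × +€102B = +€2.04B.
Δexcess reserves = Δreserves − Δrequired = +€403B − (+€2.04B) = +€400.96 billion.

+€400.96 billion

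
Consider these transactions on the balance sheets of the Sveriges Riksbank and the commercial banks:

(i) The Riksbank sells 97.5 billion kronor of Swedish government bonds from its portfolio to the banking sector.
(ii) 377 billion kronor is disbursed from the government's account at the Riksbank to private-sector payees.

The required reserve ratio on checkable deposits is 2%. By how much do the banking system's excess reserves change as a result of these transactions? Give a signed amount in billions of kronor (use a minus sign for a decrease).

+271.96 billion

OMO sale (to banks) 97.5 billion kronor: reserves −97.5B, deposits 0.
Government spending 377 billion kronor: reserves +377B, deposits +377B.
Totals: Δreserves = +279.5B, Δdeposits = +377B.
Δrequired reserves = 2% × +377B = +7.54B.
Δexcess reserves = Δreserves − Δrequired = +279.5B − (+7.54B) = +271.96 billion.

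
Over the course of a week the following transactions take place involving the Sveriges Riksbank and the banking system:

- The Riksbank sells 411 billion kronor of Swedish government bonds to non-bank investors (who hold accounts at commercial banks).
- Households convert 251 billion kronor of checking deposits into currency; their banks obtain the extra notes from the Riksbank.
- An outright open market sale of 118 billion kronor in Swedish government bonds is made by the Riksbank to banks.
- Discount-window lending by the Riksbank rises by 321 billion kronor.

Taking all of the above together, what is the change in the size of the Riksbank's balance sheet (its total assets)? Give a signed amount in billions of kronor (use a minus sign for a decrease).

-208 billion

Asset sale (to non-banks) 411 billion kronor: a Riksbank asset is shed → −411B.
Currency withdrawal 251 billion kronor: only the composition of liabilities changes → 0.
OMO sale (to banks) 118 billion kronor: a Riksbank asset is shed → −118B.
Discount-window loan 321 billion kronor: a Riksbank asset is acquired → +321B.
Net: −411 + 0 − 118 + 321 = -208 billion.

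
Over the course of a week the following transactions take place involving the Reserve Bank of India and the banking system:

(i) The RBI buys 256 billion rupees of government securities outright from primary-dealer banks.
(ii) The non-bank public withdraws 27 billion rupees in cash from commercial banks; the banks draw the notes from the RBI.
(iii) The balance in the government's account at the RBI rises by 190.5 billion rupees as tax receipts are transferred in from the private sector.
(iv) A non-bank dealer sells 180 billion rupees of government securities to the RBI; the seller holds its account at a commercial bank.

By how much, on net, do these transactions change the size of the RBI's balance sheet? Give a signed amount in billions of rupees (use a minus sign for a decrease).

OMO purchase (from banks) 256 billion rupees: an RBI asset is acquired → +256B.
Currency withdrawal 27 billion rupees: only the composition of liabilities changes → 0.
Government account inflow 190.5 billion rupees: only the composition of liabilities changes → 0.
Asset purchase (from non-banks) 180 billion rupees: an RBI asset is acquired → +180B.
Net: 256 + 0 + 0 + 180 = +436 billion.

+436 billion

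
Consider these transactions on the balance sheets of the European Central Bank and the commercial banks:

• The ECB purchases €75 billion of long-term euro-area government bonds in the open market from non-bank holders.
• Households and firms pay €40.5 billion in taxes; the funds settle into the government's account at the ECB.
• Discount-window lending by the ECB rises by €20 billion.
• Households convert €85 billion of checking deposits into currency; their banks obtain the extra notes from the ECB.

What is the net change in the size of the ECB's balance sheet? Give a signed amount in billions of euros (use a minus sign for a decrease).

+€95 billion

Asset purchase (from non-banks) €75 billion: an ECB asset is acquired → +€75B.
Government account inflow €40.5 billion: only the composition of liabilities changes → 0.
Discount-window loan €20 billion: an ECB asset is acquired → +€20B.
Currency withdrawal €85 billion: only the composition of liabilities changes → 0.
Net: 75 + 0 + 20 + 0 = +€95 billion.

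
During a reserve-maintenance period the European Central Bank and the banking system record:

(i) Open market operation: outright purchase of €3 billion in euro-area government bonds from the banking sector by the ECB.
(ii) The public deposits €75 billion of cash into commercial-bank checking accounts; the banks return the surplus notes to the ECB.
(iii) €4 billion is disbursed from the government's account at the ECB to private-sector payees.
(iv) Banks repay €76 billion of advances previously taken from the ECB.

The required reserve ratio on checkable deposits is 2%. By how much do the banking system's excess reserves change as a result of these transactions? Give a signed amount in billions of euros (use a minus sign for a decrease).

OMO purchase (from banks) €3 billion: reserves +€3B, deposits 0.
Currency deposit €75 billion: reserves +€75B, deposits +€75B.
Government spending €4 billion: reserves +€4B, deposits +€4B.
Discount-window repayment €76 billion: reserves −€76B, deposits 0.
Totals: Δreserves = +€6B, Δdeposits = +€79B.
Δrequired reserves = 2% × +€79B = +€1.58B.
Δexcess reserves = Δreserves − Δrequired = +€6B − (+€1.58B) = +€4.42 billion.

+€4.42 billion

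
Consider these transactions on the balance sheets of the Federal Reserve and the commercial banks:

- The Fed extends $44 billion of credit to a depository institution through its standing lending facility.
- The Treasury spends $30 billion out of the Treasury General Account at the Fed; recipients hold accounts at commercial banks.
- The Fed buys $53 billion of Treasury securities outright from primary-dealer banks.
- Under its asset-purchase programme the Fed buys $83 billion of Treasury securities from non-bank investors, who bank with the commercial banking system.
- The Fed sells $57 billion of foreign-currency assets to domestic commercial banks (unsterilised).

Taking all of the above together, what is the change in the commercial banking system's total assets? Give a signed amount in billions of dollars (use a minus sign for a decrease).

+$157 billion

Fed balance sheet:
  Assets:      Securities +$136B, Loans to banks +$44B, Foreign assets −$57B
  Liabilities: Bank reserves +$153B, Government deposits −$30B
Commercial banking system:
  Assets:      Reserves at CB +$153B, Securities −$53B, Foreign assets +$57B
  Liabilities: Checkable deposits +$113B, Borrowings from CB +$44B
Change in total bank assets = +$157 billion.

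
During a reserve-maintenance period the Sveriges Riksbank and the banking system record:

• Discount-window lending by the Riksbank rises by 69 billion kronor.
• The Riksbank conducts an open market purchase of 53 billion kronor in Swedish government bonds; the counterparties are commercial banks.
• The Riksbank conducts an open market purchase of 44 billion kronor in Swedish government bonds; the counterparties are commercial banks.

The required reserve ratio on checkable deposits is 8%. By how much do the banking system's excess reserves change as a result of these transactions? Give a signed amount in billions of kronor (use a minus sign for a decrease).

+166 billion

Discount-window loan 69 billion kronor: reserves +69B, deposits 0.
OMO purchase (from banks) 53 billion kronor: reserves +53B, deposits 0.
OMO purchase (from banks) 44 billion kronor: reserves +44B, deposits 0.
Totals: Δreserves = +166B, Δdeposits = 0.
Δrequired reserves = 8% × 0 = 0.
Δexcess reserves = Δreserves − Δrequired = +166B − (0) = +166 billion.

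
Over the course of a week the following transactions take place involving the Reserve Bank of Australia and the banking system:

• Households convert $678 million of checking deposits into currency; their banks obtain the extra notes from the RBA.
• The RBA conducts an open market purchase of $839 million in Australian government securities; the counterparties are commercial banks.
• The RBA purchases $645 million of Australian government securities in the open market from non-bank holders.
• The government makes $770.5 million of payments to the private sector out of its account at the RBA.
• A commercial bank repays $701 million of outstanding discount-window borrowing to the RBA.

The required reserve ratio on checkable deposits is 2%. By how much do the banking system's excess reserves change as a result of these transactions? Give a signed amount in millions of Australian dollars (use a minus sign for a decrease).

Currency withdrawal $678 million: reserves −$678M, deposits −$678M.
OMO purchase (from banks) $839 million: reserves +$839M, deposits 0.
Asset purchase (from non-banks) $645 million: reserves +$645M, deposits +$645M.
Government spending $770.5 million: reserves +$770.5M, deposits +$770.5M.
Discount-window repayment $701 million: reserves −$701M, deposits 0.
Totals: Δreserves = +$875.5M, Δdeposits = +$737.5M.
Δrequired reserves = 2% × +$737.5M = +$14.75M.
Δexcess reserves = Δreserves − Δrequired = +$875.5M − (+$14.75M) = +$860.75 million.

+$860.75 million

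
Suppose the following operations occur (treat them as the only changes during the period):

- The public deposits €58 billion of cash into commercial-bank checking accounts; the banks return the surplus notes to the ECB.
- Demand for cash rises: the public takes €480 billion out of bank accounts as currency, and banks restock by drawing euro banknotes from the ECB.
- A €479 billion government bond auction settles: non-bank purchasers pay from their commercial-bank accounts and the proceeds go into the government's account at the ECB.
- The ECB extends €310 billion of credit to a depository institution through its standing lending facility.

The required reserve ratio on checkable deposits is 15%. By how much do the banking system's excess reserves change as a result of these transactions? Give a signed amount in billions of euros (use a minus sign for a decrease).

-€455.85 billion

Currency deposit €58 billion: reserves +€58B, deposits +€58B.
Currency withdrawal €480 billion: reserves −€480B, deposits −€480B.
Government account inflow €479 billion: reserves −€479B, deposits −€479B.
Discount-window loan €310 billion: reserves +€310B, deposits 0.
Totals: Δreserves = −€591B, Δdeposits = −€901B.
Δrequired reserves = 15% × −€901B = −€135.15B.
Δexcess reserves = Δreserves − Δrequired = −€591B − (−€135.15B) = -€455.85 billion.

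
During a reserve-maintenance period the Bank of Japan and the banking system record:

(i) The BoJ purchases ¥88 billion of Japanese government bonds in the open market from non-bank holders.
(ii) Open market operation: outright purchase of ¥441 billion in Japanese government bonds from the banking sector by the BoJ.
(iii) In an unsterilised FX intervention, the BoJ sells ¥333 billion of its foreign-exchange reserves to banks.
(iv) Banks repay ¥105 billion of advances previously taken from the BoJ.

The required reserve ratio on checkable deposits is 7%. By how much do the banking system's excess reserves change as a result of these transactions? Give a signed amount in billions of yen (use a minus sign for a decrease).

+¥84.84 billion

Asset purchase (from non-banks) ¥88 billion: reserves +¥88B, deposits +¥88B.
OMO purchase (from banks) ¥441 billion: reserves +¥441B, deposits 0.
FX sale ¥333 billion: reserves −¥333B, deposits 0.
Discount-window repayment ¥105 billion: reserves −¥105B, deposits 0.
Totals: Δreserves = +¥91B, Δdeposits = +¥88B.
Δrequired reserves = 7% × +¥88B = +¥6.16B.
Δexcess reserves = Δreserves − Δrequired = +¥91B − (+¥6.16B) = +¥84.84 billion.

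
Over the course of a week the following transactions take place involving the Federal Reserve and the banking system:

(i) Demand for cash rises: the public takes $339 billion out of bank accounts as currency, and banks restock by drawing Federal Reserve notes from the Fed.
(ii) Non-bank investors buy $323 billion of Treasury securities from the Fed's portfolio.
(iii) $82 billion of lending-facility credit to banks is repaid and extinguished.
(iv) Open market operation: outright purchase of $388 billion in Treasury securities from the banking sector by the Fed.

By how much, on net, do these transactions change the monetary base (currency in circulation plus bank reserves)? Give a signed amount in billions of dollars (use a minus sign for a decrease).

-$17 billion

Fed balance sheet:
  Assets:      Securities +$65B, Loans to banks −$82B
  Liabilities: Bank reserves −$356B, Currency in circulation +$339B
Monetary base = currency + reserves: +$339B + (−$356B) = -$17 billion.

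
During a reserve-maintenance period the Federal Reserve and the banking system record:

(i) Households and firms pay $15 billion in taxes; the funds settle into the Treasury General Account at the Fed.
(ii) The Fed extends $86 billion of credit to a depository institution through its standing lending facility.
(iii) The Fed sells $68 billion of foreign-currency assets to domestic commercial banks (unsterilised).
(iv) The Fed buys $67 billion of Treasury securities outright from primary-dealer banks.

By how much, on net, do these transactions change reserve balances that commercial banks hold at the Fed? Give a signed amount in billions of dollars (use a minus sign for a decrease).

Government account inflow $15 billion: funds move from bank reserves into the government account → −$15B.
Discount-window loan $86 billion: the loan is credited to the bank's reserve account → +$86B.
FX sale $68 billion: the buying banks pay out of their reserve balances → −$68B.
OMO purchase (from banks) $67 billion: the Fed pays by crediting reserve accounts → +$67B.
Net: −15 + 86 − 68 + 67 = +$70 billion.

+$70 billion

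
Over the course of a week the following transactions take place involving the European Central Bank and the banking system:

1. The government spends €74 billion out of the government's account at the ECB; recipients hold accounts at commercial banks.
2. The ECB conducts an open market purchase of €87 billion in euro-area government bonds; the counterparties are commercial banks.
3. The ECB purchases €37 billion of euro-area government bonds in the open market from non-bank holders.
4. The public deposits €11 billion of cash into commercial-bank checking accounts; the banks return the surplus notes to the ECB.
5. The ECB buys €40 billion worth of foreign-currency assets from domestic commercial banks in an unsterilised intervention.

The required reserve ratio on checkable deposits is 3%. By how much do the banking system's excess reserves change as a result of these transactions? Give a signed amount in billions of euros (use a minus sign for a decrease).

+€245.34 billion

Government spending €74 billion: reserves +€74B, deposits +€74B.
OMO purchase (from banks) €87 billion: reserves +€87B, deposits 0.
Asset purchase (from non-banks) €37 billion: reserves +€37B, deposits +€37B.
Currency deposit €11 billion: reserves +€11B, deposits +€11B.
FX purchase €40 billion: reserves +€40B, deposits 0.
Totals: Δreserves = +€249B, Δdeposits = +€122B.
Δrequired reserves = 3% × +€122B = +€3.66B.
Δexcess reserves = Δreserves − Δrequired = +€249B − (+€3.66B) = +€245.34 billion.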